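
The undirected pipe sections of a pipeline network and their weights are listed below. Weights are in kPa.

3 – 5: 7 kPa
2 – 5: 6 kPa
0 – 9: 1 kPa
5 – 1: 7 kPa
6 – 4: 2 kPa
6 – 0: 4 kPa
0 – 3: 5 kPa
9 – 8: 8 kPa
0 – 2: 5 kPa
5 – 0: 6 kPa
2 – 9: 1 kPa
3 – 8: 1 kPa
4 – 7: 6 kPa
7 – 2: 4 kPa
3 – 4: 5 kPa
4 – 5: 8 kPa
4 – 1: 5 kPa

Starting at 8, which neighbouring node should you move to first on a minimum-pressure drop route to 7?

3

Compare a few routes:
8 → 3 → 0 → 2 → 7: 1+5+5+4 = 15
8 → 3 → 4 → 7: 1+5+6 = 12
8 → 9 → 0 → 2 → 7: 8+1+5+4 = 18
8 → 9 → 2 → 7: 8+1+4 = 13
Cheapest is 8 → 3 → 4 → 7 at 12 kPa.
So from 8 the first move is to 3.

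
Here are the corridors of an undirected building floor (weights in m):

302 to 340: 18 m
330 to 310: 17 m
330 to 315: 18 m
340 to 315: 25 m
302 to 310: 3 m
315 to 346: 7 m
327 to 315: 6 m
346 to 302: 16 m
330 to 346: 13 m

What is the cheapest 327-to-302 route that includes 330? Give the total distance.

44 m

Best 327 to 330: 327–315–330 costing 24
Best 330 to 302: 330–310–302 costing 20
Total via 330: 24 + 20 = 44 m.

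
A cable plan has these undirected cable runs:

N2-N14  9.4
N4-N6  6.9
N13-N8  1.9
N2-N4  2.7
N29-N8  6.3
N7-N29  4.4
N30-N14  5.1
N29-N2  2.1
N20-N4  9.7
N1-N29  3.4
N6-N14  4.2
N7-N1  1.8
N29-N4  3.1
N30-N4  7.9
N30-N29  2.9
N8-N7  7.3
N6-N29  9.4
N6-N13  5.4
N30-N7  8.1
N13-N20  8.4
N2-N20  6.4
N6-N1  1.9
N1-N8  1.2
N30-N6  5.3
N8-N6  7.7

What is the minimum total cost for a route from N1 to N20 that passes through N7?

14.7

Shortest N1→N7: N1 → N7 = 1.8
Shortest N7→N20: N7 → N29 → N2 → N20 = 12.9
Total via N7: 1.8 + 12.9 = 14.7.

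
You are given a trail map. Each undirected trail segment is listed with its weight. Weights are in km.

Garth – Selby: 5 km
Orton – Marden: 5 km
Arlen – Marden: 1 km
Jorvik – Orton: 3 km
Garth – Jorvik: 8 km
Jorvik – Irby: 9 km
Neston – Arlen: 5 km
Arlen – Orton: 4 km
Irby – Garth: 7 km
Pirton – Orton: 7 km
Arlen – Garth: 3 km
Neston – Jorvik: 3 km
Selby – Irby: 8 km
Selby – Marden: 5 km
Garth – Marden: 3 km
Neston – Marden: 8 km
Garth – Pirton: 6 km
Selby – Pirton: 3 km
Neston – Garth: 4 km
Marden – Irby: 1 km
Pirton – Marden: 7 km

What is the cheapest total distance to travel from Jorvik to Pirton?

10 km

Running Dijkstra from Jorvik:
Jorvik: 0
Neston: 3  (via Jorvik)
Orton: 3  (via Jorvik)
Arlen: 7  (via Orton)
Garth: 7  (via Neston)
Marden: 8  (via Orton)
Irby: 9  (via Jorvik)
Pirton: 10  (via Orton)
Shortest route: Jorvik → Orton → Pirton = 10 km.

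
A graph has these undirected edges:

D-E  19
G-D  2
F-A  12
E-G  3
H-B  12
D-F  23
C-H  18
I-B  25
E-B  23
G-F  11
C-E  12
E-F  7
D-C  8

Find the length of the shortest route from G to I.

51

Compare a few routes:
G → E → B → I: 3+23+25 = 51
G → D → C → H → B → I: 2+8+18+12+25 = 65
G → F → E → B → I: 11+7+23+25 = 66
The minimum is 51 via G → E → B → I.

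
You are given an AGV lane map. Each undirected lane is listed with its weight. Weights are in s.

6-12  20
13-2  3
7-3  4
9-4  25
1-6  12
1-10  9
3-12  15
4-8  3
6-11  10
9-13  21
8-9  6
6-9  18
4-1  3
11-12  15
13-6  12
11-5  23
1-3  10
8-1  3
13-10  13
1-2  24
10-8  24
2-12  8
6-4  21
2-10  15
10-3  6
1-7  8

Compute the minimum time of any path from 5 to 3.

Enumerating some paths:
5–11–6–1–7–3: 23+10+12+8+4 = 57
5–11–6–1–10–3: 23+10+12+9+6 = 60
5–11–6–1–3: 23+10+12+10 = 55
5–11–12–3: 23+15+15 = 53
The minimum is 53 s via 5–11–12–3.

53 s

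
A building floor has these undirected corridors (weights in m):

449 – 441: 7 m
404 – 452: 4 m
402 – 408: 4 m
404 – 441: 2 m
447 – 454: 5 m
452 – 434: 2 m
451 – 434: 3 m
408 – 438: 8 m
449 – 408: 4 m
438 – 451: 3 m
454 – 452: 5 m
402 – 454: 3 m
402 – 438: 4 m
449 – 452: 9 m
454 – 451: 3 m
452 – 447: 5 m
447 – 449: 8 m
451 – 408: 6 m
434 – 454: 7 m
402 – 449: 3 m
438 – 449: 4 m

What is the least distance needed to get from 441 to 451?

11 m

Shortest distances from 441:
441: 0
404: 2  (via 441)
452: 6  (via 404)
449: 7  (via 441)
434: 8  (via 452)
402: 10  (via 449)
438: 11  (via 449)
454: 11  (via 452)
408: 11  (via 449)
451: 11  (via 434)
Shortest route: 441 → 404 → 452 → 434 → 451 = 11 m.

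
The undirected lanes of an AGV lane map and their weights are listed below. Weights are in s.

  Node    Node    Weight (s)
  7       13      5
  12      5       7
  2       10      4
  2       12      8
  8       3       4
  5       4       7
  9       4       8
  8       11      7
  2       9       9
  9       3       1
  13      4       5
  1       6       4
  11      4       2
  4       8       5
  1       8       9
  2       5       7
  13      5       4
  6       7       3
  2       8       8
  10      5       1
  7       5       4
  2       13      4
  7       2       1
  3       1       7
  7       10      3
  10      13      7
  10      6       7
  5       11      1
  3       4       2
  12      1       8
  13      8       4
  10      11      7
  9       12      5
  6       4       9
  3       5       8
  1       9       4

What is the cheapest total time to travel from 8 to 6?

12 s

Running Dijkstra from 8:
8: 0
3: 4  (via 8)
13: 4  (via 8)
4: 5  (via 8)
9: 5  (via 3)
11: 7  (via 8)
2: 8  (via 8)
5: 8  (via 13)
1: 9  (via 8)
7: 9  (via 13)
10: 9  (via 5)
12: 10  (via 9)
6: 12  (via 7)
Shortest route: 8 → 13 → 7 → 6 = 12 s.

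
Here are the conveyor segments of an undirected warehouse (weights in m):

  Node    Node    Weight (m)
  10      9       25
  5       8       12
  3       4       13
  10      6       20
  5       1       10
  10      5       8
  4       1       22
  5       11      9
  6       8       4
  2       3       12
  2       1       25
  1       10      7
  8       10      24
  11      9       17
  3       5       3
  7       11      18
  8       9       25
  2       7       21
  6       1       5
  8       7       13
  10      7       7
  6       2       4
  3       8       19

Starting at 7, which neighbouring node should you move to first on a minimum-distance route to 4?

10

Enumerating some paths:
7 - 10 - 1 - 5 - 3 - 4: 7+7+10+3+13 = 40
7 - 10 - 1 - 4: 7+7+22 = 36
7 - 10 - 5 - 3 - 4: 7+8+3+13 = 31
Cheapest is 7 - 10 - 5 - 3 - 4 at 31 m.
So from 7 the first move is to 10.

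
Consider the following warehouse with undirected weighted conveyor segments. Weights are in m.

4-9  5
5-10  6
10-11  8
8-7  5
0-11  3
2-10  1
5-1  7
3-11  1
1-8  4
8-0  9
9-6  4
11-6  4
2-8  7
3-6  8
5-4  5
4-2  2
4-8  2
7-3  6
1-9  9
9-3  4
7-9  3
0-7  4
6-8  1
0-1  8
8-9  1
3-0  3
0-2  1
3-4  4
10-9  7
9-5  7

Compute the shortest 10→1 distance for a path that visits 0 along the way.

10 m

Shortest 10→0: 10–2–0 = 2
Best 0 to 1: 0–1 costing 8
Total via 0: 2 + 8 = 10 m.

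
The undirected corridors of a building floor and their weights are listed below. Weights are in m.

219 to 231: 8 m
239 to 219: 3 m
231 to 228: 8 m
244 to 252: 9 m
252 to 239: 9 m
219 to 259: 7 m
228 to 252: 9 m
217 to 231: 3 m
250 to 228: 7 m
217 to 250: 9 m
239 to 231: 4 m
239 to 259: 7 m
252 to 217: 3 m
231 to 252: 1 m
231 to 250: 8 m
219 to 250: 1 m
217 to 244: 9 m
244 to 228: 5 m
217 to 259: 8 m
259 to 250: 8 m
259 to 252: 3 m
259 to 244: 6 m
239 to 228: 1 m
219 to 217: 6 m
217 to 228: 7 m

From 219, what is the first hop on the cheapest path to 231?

239

Enumerating some paths:
219 - 217 - 231: 6+3 = 9
219 - 231: 8 = 8
219 - 239 - 231: 3+4 = 7
Cheapest is 219 - 239 - 231 at 7 m.
So from 219 the first move is to 239.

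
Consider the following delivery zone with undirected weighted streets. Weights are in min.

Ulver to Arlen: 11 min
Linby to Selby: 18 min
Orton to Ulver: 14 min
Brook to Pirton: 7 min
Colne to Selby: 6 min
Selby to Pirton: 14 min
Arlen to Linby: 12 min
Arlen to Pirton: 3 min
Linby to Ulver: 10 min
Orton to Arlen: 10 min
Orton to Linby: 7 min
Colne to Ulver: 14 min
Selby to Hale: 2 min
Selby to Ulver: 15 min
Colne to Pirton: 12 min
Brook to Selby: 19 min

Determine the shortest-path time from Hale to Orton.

27 min

Settle nodes by increasing distance from Hale:
Hale: 0
Selby: 2  (via Hale)
Colne: 8  (via Selby)
Pirton: 16  (via Selby)
Ulver: 17  (via Selby)
Arlen: 19  (via Pirton)
Linby: 20  (via Selby)
Brook: 21  (via Selby)
Orton: 27  (via Linby)
Shortest route: Hale → Selby → Linby → Orton = 27 min.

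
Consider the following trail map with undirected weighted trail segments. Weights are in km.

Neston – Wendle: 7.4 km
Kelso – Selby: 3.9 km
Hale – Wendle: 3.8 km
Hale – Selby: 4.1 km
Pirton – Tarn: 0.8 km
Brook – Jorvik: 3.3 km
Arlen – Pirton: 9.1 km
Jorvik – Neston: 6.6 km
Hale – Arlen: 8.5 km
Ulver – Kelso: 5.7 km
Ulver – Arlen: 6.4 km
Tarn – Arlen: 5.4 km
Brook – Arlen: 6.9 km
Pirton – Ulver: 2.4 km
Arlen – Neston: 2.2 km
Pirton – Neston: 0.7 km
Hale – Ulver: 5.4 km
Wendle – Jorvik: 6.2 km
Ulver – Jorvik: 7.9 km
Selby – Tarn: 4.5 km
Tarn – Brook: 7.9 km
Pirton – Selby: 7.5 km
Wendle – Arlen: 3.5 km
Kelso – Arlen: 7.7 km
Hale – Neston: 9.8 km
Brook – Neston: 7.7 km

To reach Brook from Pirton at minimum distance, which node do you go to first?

Neston

Enumerating some paths:
Pirton - Tarn - Brook: 0.8+7.9 = 8.7
Pirton - Neston - Brook: 0.7+7.7 = 8.4
The minimum is 8.4 km via Pirton - Neston - Brook.
So from Pirton the first move is to Neston.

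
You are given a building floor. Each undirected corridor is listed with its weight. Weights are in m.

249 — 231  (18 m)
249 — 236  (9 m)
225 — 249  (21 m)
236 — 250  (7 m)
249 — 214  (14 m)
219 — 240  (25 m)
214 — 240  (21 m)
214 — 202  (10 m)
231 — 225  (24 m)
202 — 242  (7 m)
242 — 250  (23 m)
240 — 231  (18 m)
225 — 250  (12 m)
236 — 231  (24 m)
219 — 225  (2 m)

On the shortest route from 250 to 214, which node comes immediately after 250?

Enumerating some paths:
250 - 236 - 249 - 214: 7+9+14 = 30
250 - 242 - 202 - 214: 23+7+10 = 40
250 - 225 - 249 - 214: 12+21+14 = 47
The minimum is 30 m via 250 - 236 - 249 - 214.
So from 250 the first move is to 236.

236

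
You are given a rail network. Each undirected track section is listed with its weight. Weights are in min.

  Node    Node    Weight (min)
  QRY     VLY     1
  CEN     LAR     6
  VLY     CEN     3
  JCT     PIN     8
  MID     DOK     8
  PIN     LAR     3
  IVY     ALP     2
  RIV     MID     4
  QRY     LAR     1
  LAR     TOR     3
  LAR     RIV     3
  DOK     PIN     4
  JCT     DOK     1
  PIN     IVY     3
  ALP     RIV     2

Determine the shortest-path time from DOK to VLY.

Running Dijkstra from DOK:
DOK: 0
JCT: 1  (via DOK)
PIN: 4  (via DOK)
IVY: 7  (via PIN)
LAR: 7  (via PIN)
MID: 8  (via DOK)
QRY: 8  (via LAR)
VLY: 9  (via QRY)
Shortest route: DOK–PIN–LAR–QRY–VLY = 9 min.

9 min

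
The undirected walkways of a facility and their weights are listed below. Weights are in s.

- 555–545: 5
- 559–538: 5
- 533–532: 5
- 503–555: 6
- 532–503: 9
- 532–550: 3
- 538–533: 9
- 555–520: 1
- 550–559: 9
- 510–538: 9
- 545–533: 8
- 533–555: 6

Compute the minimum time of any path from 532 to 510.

23 s

Shortest distances from 532:
532: 0
550: 3  (via 532)
533: 5  (via 532)
503: 9  (via 532)
555: 11  (via 533)
520: 12  (via 555)
559: 12  (via 550)
545: 13  (via 533)
538: 14  (via 533)
510: 23  (via 538)
Shortest route: 532 → 533 → 538 → 510 = 23 s.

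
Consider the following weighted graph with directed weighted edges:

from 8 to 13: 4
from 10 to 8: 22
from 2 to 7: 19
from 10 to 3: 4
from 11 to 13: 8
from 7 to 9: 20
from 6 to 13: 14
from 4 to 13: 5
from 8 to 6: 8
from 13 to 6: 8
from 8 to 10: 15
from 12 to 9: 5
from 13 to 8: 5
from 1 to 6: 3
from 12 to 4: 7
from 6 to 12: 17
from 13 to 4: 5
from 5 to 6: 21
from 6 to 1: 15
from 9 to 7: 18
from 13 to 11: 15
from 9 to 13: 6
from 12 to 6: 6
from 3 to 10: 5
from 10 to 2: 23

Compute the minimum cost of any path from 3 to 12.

Enumerating some paths:
3–10–2–7–9–13–6–12: 5+23+19+20+6+8+17 = 98
3–10–8–13–6–12: 5+22+4+8+17 = 56
3–10–8–6–12: 5+22+8+17 = 52
The minimum is 52 via 3–10–8–6–12.

52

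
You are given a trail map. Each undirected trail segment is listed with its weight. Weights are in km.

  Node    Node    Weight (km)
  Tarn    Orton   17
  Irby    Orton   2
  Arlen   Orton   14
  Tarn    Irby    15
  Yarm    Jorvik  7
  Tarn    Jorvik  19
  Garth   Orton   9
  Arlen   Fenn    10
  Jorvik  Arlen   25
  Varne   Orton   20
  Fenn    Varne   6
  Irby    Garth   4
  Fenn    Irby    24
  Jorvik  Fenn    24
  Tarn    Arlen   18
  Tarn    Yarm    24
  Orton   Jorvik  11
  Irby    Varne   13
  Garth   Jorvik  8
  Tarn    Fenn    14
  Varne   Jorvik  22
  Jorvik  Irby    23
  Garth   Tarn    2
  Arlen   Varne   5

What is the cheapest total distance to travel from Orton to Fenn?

Shortest distances from Orton:
Orton: 0
Irby: 2  (via Orton)
Garth: 6  (via Irby)
Tarn: 8  (via Garth)
Jorvik: 11  (via Orton)
Arlen: 14  (via Orton)
Varne: 15  (via Irby)
Yarm: 18  (via Jorvik)
Fenn: 21  (via Varne)
Shortest route: Orton → Irby → Varne → Fenn = 21 km.

21 km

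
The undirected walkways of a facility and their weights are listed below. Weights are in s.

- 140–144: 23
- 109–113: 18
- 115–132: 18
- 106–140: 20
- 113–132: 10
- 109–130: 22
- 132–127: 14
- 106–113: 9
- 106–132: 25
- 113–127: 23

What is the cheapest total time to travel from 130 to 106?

49 s

Shortest distances from 130:
130: 0
109: 22  (via 130)
113: 40  (via 109)
106: 49  (via 113)
Shortest route: 130–109–113–106 = 49 s.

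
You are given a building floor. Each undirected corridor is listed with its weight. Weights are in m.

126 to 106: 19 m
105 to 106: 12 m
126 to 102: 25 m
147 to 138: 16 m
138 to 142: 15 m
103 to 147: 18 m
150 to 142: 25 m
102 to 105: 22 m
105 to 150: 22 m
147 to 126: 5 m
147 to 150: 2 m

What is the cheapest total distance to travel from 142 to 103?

45 m

Candidate routes:
142 - 150 - 105 - 106 - 126 - 147 - 103: 25+22+12+19+5+18 = 101
142 - 150 - 147 - 103: 25+2+18 = 45
142 - 138 - 147 - 103: 15+16+18 = 49
Cheapest is 142 - 150 - 147 - 103 at 45 m.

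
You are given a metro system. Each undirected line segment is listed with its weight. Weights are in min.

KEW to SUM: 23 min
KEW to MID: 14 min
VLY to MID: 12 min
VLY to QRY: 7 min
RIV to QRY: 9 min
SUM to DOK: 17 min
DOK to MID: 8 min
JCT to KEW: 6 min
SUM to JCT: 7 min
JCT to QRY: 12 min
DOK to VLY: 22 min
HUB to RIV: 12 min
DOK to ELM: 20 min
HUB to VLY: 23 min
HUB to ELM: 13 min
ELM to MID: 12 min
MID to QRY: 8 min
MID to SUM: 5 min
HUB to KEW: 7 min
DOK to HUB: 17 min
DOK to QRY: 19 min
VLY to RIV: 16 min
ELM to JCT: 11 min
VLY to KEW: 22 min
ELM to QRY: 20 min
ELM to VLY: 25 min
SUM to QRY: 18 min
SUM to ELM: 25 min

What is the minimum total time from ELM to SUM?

17 min

Running Dijkstra from ELM:
ELM: 0
JCT: 11  (via ELM)
MID: 12  (via ELM)
HUB: 13  (via ELM)
KEW: 17  (via JCT)
SUM: 17  (via MID)
Shortest route: ELM → MID → SUM = 17 min.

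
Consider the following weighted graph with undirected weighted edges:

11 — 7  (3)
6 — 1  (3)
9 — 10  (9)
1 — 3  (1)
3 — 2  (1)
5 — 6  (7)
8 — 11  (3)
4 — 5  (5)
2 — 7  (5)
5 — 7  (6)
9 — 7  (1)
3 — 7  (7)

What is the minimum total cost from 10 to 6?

20

Candidate routes:
10 → 9 → 7 → 2 → 3 → 1 → 6: 9+1+5+1+1+3 = 20
10 → 9 → 7 → 5 → 6: 9+1+6+7 = 23
10 → 9 → 7 → 3 → 1 → 6: 9+1+7+1+3 = 21
Cheapest is 10 → 9 → 7 → 2 → 3 → 1 → 6 at 20.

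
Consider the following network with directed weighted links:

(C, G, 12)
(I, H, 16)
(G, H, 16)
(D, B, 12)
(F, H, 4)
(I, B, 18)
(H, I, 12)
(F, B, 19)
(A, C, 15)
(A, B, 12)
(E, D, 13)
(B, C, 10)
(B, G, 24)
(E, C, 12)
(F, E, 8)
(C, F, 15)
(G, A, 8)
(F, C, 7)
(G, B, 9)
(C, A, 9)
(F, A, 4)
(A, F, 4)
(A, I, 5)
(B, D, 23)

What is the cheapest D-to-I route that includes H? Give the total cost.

Shortest D→H: D → B → C → A → F → H = 39
Best H to I: H → I costing 12
Total via H: 39 + 12 = 51.

51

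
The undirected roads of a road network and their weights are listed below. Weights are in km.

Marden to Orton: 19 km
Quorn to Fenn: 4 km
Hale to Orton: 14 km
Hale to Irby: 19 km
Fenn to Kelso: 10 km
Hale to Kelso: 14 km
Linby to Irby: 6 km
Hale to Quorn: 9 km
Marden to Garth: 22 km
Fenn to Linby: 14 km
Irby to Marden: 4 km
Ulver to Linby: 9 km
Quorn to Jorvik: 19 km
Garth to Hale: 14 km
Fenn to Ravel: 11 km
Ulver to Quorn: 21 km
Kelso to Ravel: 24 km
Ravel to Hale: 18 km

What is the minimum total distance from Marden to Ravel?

Compare a few routes:
Marden–Irby–Hale–Quorn–Fenn–Ravel: 4+19+9+4+11 = 47
Marden–Irby–Linby–Fenn–Ravel: 4+6+14+11 = 35
Marden–Irby–Hale–Ravel: 4+19+18 = 41
Cheapest is Marden–Irby–Linby–Fenn–Ravel at 35 km.

35 km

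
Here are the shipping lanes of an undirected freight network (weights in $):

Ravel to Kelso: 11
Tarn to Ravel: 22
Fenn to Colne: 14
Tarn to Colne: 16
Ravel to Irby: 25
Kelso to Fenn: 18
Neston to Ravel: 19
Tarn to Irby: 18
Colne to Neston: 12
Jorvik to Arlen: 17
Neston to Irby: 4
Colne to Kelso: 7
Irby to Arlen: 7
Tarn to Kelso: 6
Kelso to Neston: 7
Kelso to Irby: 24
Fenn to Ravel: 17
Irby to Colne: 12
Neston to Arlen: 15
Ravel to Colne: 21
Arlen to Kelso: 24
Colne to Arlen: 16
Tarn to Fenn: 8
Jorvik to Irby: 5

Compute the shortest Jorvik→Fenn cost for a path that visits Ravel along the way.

$44

Shortest Jorvik→Ravel: Jorvik → Irby → Neston → Kelso → Ravel = 27
Shortest Ravel→Fenn: Ravel → Fenn = 17
Total via Ravel: 27 + 17 = $44.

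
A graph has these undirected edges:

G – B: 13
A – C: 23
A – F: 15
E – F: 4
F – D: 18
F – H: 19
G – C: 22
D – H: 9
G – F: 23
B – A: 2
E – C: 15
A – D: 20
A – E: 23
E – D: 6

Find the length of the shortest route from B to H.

31

Running Dijkstra from B:
B: 0
A: 2  (via B)
G: 13  (via B)
F: 17  (via A)
E: 21  (via F)
D: 22  (via A)
C: 25  (via A)
H: 31  (via D)
Shortest route: B → A → D → H = 31.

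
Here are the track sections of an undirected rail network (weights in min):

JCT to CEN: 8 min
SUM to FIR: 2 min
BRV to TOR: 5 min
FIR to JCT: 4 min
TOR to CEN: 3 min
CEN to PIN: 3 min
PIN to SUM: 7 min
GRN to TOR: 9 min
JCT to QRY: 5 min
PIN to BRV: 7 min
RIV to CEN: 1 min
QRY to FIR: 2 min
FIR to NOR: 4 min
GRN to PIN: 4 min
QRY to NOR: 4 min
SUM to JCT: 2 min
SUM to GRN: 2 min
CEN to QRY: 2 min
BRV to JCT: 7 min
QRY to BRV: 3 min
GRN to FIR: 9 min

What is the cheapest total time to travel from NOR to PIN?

Compare a few routes:
NOR–QRY–CEN–PIN: 4+2+3 = 9
NOR–FIR–QRY–CEN–PIN: 4+2+2+3 = 11
Cheapest is NOR–QRY–CEN–PIN at 9 min.

9 min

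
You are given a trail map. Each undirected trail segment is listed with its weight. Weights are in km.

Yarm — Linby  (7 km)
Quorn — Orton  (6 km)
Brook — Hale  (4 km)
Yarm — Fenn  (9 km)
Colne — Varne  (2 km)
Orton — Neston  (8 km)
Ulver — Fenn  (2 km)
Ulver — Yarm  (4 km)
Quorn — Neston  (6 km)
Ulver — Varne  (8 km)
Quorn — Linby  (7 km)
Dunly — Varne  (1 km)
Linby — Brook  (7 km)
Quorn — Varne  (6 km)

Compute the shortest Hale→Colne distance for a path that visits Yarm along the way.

32 km

Shortest Hale→Yarm: Hale → Brook → Linby → Yarm = 18
Best Yarm to Colne: Yarm → Ulver → Varne → Colne costing 14
Total via Yarm: 18 + 14 = 32 km.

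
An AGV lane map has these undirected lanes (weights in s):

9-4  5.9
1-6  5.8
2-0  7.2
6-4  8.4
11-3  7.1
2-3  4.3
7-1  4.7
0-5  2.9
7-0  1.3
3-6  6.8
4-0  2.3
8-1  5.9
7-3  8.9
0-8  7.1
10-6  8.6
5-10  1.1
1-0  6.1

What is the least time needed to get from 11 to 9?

Compare a few routes:
11 - 3 - 6 - 4 - 9: 7.1+6.8+8.4+5.9 = 28.2
11 - 3 - 2 - 0 - 4 - 9: 7.1+4.3+7.2+2.3+5.9 = 26.8
11 - 3 - 6 - 1 - 7 - 0 - 4 - 9: 7.1+6.8+5.8+4.7+1.3+2.3+5.9 = 33.9
11 - 3 - 7 - 0 - 4 - 9: 7.1+8.9+1.3+2.3+5.9 = 25.5
Cheapest is 11 - 3 - 7 - 0 - 4 - 9 at 25.5 s.

25.5 s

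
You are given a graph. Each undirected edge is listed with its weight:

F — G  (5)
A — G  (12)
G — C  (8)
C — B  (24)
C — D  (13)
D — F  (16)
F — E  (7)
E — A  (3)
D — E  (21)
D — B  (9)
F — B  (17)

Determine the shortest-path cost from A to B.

27

Settle nodes by increasing distance from A:
A: 0
E: 3  (via A)
F: 10  (via E)
G: 12  (via A)
C: 20  (via G)
D: 24  (via E)
B: 27  (via F)
Shortest route: A–E–F–B = 27.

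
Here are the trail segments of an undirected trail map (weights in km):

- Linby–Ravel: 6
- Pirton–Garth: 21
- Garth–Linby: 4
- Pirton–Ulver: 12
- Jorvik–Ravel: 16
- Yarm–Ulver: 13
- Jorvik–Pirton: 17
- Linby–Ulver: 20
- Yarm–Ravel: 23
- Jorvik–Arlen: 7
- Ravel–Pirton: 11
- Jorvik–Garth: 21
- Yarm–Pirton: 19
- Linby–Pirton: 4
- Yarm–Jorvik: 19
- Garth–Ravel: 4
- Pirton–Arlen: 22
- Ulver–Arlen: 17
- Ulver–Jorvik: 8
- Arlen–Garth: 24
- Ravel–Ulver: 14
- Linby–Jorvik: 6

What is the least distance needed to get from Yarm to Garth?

27 km

Settle nodes by increasing distance from Yarm:
Yarm: 0
Ulver: 13  (via Yarm)
Jorvik: 19  (via Yarm)
Pirton: 19  (via Yarm)
Ravel: 23  (via Yarm)
Linby: 23  (via Pirton)
Arlen: 26  (via Jorvik)
Garth: 27  (via Ravel)
Shortest route: Yarm–Ravel–Garth = 27 km.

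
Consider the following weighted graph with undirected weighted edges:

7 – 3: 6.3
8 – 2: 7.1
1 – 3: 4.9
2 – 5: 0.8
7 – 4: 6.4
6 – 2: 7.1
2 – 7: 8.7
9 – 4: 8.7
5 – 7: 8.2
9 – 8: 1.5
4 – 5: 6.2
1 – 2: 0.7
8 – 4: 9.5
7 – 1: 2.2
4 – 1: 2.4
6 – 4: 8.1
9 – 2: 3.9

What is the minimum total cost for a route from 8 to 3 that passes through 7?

Shortest 8→7: 8–9–2–1–7 = 8.3
Shortest 7→3: 7–3 = 6.3
Total via 7: 8.3 + 6.3 = 14.6.

14.6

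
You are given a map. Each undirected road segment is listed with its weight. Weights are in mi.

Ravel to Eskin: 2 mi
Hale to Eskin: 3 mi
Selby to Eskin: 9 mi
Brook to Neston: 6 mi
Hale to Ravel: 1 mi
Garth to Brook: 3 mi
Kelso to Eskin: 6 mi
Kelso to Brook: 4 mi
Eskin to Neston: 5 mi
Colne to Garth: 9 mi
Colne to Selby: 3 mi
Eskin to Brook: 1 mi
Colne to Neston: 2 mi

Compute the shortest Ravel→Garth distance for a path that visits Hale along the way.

Best Ravel to Hale: Ravel–Hale costing 1
Best Hale to Garth: Hale–Eskin–Brook–Garth costing 7
Total via Hale: 1 + 7 = 8 mi.

8 mi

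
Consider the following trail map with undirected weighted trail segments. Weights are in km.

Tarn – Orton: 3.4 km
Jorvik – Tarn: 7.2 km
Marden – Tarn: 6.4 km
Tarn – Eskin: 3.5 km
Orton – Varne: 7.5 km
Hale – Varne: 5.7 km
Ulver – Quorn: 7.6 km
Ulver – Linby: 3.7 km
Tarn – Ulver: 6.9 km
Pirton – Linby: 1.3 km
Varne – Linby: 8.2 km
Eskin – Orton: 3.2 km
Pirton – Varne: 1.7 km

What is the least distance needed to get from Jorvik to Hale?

23.8 km

Candidate routes:
Jorvik - Tarn - Orton - Varne - Hale: 7.2+3.4+7.5+5.7 = 23.8
Jorvik - Tarn - Ulver - Linby - Pirton - Varne - Hale: 7.2+6.9+3.7+1.3+1.7+5.7 = 26.5
The minimum is 23.8 km via Jorvik - Tarn - Orton - Varne - Hale.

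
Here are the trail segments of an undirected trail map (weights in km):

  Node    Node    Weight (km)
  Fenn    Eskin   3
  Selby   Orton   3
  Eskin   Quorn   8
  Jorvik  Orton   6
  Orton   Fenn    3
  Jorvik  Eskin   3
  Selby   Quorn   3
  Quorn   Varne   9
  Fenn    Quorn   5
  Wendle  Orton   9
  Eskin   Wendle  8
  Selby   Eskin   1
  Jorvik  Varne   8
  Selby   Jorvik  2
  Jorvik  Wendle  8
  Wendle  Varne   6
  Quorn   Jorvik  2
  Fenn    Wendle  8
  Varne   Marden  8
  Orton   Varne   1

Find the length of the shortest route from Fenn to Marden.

12 km

Enumerating some paths:
Fenn–Quorn–Selby–Orton–Varne–Marden: 5+3+3+1+8 = 20
Fenn–Eskin–Jorvik–Selby–Orton–Varne–Marden: 3+3+2+3+1+8 = 20
Fenn–Eskin–Selby–Orton–Varne–Marden: 3+1+3+1+8 = 16
Fenn–Orton–Varne–Marden: 3+1+8 = 12
Cheapest is Fenn–Orton–Varne–Marden at 12 km.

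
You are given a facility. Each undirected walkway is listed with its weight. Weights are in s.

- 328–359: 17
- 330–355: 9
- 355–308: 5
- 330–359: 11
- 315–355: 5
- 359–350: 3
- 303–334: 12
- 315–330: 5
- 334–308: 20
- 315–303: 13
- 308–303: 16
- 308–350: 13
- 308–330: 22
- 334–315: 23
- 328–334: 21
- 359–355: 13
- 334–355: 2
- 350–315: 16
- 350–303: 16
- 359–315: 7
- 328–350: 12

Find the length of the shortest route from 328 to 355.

Running Dijkstra from 328:
328: 0
350: 12  (via 328)
359: 15  (via 350)
334: 21  (via 328)
315: 22  (via 359)
355: 23  (via 334)
Shortest route: 328 → 334 → 355 = 23 s.

23 s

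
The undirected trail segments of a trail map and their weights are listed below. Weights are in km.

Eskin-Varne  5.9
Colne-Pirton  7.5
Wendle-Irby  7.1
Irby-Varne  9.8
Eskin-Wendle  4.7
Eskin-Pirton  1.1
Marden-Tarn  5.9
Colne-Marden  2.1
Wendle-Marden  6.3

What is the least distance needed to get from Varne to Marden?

16.6 km

Enumerating some paths:
Varne → Eskin → Wendle → Marden: 5.9+4.7+6.3 = 16.9
Varne → Eskin → Pirton → Colne → Marden: 5.9+1.1+7.5+2.1 = 16.6
Varne → Irby → Wendle → Marden: 9.8+7.1+6.3 = 23.2
Cheapest is Varne → Eskin → Pirton → Colne → Marden at 16.6 km.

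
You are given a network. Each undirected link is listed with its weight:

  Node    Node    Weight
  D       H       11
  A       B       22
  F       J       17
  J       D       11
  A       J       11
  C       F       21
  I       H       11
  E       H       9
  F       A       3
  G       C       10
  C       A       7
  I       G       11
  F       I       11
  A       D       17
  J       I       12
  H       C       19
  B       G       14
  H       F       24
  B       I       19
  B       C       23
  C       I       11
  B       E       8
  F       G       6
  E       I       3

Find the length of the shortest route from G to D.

26

Settle nodes by increasing distance from G:
G: 0
F: 6  (via G)
A: 9  (via F)
C: 10  (via G)
I: 11  (via G)
B: 14  (via G)
E: 14  (via I)
J: 20  (via A)
H: 22  (via I)
D: 26  (via A)
Shortest route: G → F → A → D = 26.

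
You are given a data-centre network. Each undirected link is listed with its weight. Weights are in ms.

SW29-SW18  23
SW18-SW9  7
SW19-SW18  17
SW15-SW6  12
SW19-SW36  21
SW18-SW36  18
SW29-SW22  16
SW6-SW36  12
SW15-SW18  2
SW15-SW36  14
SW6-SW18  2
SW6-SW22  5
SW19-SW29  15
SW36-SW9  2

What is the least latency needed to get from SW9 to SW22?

14 ms

Compare a few routes:
SW9 → SW36 → SW6 → SW22: 2+12+5 = 19
SW9 → SW18 → SW6 → SW22: 7+2+5 = 14
SW9 → SW36 → SW15 → SW18 → SW6 → SW22: 2+14+2+2+5 = 25
SW9 → SW18 → SW15 → SW6 → SW22: 7+2+12+5 = 26
The minimum is 14 ms via SW9 → SW18 → SW6 → SW22.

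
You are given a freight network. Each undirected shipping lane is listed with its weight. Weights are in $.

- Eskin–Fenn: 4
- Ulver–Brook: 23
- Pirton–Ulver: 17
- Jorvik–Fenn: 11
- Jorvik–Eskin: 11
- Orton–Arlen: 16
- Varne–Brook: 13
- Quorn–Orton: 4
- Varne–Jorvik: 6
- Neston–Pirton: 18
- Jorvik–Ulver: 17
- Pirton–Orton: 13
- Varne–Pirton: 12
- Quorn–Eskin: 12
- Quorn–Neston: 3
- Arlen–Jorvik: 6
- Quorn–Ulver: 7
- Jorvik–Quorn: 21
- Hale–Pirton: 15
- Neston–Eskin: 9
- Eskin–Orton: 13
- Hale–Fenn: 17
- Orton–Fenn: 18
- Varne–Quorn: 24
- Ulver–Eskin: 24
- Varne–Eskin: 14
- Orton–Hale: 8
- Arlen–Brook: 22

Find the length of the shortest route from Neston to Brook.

Candidate routes:
Neston → Quorn → Ulver → Brook: 3+7+23 = 33
Neston → Eskin → Varne → Brook: 9+14+13 = 36
Neston → Eskin → Jorvik → Varne → Brook: 9+11+6+13 = 39
Cheapest is Neston → Quorn → Ulver → Brook at $33.

$33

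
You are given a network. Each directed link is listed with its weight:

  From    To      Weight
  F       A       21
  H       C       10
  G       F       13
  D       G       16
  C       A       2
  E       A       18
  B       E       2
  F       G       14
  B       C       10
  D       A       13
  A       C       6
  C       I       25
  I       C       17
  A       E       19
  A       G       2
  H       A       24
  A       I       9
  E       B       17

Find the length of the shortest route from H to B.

48

Compare a few routes:
H - A - E - B: 24+19+17 = 60
H - C - A - E - B: 10+2+19+17 = 48
The minimum is 48 via H - C - A - E - B.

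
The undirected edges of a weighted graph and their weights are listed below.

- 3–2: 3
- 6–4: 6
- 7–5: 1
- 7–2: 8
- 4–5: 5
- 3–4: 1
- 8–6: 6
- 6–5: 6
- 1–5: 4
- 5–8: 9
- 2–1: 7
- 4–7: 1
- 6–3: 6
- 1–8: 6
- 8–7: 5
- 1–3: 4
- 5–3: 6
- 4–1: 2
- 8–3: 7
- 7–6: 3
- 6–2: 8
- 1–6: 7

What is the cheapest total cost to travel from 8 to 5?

6

Candidate routes:
8 → 7 → 5: 5+1 = 6
8 → 5: 9 = 9
8 → 1 → 5: 6+4 = 10
Cheapest is 8 → 7 → 5 at 6.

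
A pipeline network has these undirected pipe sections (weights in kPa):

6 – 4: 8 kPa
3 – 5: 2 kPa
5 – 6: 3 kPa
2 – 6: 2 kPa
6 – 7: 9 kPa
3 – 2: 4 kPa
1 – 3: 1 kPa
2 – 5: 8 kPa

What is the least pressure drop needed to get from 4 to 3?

13 kPa

Compare a few routes:
4–6–2–3: 8+2+4 = 14
4–6–2–5–3: 8+2+8+2 = 20
4–6–5–3: 8+3+2 = 13
4–6–5–2–3: 8+3+8+4 = 23
The minimum is 13 kPa via 4–6–5–3.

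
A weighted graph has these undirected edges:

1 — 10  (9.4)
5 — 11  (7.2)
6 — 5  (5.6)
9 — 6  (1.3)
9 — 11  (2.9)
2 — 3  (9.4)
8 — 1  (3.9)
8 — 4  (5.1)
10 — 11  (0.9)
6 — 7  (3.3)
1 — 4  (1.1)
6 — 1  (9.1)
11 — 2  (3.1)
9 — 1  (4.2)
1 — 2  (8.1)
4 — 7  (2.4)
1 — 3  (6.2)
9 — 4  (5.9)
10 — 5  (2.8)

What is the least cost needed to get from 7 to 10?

8.4

Shortest distances from 7:
7: 0
4: 2.4  (via 7)
6: 3.3  (via 7)
1: 3.5  (via 4)
9: 4.6  (via 6)
8: 7.4  (via 1)
11: 7.5  (via 9)
10: 8.4  (via 11)
Shortest route: 7 → 6 → 9 → 11 → 10 = 8.4.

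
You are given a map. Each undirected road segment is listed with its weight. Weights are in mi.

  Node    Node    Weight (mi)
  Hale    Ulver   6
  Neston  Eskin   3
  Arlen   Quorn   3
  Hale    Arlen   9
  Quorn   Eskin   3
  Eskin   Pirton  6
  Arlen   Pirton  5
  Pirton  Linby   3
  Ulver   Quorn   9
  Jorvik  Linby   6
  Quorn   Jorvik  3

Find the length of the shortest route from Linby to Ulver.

18 mi

Compare a few routes:
Linby–Pirton–Arlen–Quorn–Ulver: 3+5+3+9 = 20
Linby–Jorvik–Quorn–Ulver: 6+3+9 = 18
Linby–Pirton–Eskin–Quorn–Ulver: 3+6+3+9 = 21
The minimum is 18 mi via Linby–Jorvik–Quorn–Ulver.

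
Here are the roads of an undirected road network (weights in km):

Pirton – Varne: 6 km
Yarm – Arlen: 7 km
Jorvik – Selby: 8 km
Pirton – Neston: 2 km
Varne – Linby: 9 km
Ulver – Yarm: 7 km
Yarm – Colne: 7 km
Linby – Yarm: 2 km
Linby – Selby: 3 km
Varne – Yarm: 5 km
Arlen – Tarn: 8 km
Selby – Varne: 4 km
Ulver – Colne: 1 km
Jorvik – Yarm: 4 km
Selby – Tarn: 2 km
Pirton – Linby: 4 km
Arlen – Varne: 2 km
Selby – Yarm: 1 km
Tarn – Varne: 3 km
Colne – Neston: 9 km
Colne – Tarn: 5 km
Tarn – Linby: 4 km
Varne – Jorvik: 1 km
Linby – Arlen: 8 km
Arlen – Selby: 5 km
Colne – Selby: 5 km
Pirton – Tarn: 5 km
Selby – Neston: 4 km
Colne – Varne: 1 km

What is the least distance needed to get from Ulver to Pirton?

8 km

Candidate routes:
Ulver → Colne → Varne → Pirton: 1+1+6 = 8
Ulver → Colne → Tarn → Pirton: 1+5+5 = 11
Ulver → Colne → Varne → Tarn → Pirton: 1+1+3+5 = 10
Cheapest is Ulver → Colne → Varne → Pirton at 8 km.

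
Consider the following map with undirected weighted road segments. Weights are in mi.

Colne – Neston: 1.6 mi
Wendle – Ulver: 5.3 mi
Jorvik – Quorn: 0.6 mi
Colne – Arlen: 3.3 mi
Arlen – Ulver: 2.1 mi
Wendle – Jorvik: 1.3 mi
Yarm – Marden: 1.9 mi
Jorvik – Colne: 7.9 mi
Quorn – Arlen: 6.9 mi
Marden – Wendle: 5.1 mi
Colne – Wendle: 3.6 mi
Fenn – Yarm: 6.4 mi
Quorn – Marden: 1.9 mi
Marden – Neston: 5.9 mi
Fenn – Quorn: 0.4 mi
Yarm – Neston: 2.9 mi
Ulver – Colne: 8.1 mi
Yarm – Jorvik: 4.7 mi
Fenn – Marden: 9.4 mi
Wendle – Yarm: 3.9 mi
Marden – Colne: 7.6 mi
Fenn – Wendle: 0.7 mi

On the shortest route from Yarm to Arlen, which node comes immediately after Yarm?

Candidate routes:
Yarm - Neston - Colne - Arlen: 2.9+1.6+3.3 = 7.8
Yarm - Marden - Quorn - Arlen: 1.9+1.9+6.9 = 10.7
The minimum is 7.8 mi via Yarm - Neston - Colne - Arlen.
So from Yarm the first move is to Neston.

Neston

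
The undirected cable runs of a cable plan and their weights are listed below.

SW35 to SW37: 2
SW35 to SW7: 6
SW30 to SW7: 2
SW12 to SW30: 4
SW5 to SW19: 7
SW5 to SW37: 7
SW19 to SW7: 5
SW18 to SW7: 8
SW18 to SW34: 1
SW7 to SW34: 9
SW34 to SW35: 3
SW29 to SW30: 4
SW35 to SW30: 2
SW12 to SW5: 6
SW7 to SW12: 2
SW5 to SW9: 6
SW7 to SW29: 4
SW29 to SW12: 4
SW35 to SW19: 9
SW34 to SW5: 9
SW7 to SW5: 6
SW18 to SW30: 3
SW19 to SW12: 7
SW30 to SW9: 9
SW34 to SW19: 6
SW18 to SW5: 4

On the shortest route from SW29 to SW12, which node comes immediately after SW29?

SW12

Enumerating some paths:
SW29 - SW7 - SW12: 4+2 = 6
SW29 - SW12: 4 = 4
Cheapest is SW29 - SW12 at 4.
So from SW29 the first move is to SW12.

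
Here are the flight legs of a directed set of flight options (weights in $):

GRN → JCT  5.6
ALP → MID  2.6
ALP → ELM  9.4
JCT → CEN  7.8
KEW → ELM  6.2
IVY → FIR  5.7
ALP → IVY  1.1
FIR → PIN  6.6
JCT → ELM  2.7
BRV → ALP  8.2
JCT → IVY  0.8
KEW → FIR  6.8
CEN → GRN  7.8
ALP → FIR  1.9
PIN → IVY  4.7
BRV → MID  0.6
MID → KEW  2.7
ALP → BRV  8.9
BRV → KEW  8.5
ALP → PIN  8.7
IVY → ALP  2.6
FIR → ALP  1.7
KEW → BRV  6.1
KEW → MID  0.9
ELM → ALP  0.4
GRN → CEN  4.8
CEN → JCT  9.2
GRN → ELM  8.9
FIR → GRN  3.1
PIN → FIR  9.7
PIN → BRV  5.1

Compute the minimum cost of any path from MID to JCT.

Candidate routes:
MID → KEW → ELM → ALP → FIR → GRN → JCT: 2.7+6.2+0.4+1.9+3.1+5.6 = 19.9
MID → KEW → FIR → GRN → JCT: 2.7+6.8+3.1+5.6 = 18.2
Cheapest is MID → KEW → FIR → GRN → JCT at $18.2.

$18.2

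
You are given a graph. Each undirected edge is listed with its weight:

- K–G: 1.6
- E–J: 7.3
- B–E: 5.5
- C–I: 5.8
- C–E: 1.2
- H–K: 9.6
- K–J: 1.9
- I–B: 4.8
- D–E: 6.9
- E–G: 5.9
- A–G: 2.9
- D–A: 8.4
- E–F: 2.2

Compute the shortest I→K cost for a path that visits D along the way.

Best I to D: I–C–E–D costing 13.9
Shortest D→K: D–A–G–K = 12.9
Total via D: 13.9 + 12.9 = 26.8.

26.8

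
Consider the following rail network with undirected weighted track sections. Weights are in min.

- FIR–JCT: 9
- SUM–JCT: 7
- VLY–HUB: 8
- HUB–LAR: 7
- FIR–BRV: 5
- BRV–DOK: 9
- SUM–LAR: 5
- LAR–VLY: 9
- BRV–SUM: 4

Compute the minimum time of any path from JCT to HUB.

Settle nodes by increasing distance from JCT:
JCT: 0
SUM: 7  (via JCT)
FIR: 9  (via JCT)
BRV: 11  (via SUM)
LAR: 12  (via SUM)
HUB: 19  (via LAR)
Shortest route: JCT → SUM → LAR → HUB = 19 min.

19 min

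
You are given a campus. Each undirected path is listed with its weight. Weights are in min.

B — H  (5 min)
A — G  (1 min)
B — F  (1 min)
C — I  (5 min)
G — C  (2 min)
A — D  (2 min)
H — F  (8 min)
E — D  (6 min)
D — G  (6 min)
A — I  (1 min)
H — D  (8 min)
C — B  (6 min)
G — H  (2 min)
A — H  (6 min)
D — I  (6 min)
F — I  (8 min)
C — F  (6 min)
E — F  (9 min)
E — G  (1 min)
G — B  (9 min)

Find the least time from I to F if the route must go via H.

10 min

Best I to H: I → A → G → H costing 4
Shortest H→F: H → B → F = 6
Total via H: 4 + 6 = 10 min.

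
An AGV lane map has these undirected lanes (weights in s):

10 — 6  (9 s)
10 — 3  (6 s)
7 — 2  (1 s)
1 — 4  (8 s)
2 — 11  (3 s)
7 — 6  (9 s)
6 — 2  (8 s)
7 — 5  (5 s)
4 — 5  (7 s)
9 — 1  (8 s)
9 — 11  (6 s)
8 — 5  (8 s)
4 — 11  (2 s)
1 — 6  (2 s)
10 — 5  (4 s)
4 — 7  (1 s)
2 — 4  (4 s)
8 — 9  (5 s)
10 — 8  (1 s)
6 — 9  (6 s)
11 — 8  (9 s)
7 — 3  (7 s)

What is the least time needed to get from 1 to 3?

16 s

Settle nodes by increasing distance from 1:
1: 0
6: 2  (via 1)
4: 8  (via 1)
9: 8  (via 1)
7: 9  (via 4)
2: 10  (via 6)
11: 10  (via 4)
10: 11  (via 6)
8: 12  (via 10)
5: 14  (via 7)
3: 16  (via 7)
Shortest route: 1–4–7–3 = 16 s.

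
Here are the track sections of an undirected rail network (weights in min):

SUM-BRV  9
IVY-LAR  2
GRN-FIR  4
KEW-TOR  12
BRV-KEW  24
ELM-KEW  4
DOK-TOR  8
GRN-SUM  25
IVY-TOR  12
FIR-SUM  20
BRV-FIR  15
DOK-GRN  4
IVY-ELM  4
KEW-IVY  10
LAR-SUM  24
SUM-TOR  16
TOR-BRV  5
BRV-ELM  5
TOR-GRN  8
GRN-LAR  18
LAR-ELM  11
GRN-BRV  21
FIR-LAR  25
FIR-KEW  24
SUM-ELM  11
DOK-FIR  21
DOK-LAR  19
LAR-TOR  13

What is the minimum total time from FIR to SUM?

20 min

Candidate routes:
FIR → GRN → TOR → BRV → SUM: 4+8+5+9 = 26
FIR → BRV → SUM: 15+9 = 24
FIR → SUM: 20 = 20
Cheapest is FIR → SUM at 20 min.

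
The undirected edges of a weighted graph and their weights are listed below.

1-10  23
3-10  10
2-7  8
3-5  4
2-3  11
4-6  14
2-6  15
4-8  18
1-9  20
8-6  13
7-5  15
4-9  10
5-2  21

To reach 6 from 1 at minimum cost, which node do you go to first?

Enumerating some paths:
1–10–3–2–6: 23+10+11+15 = 59
1–10–3–5–2–6: 23+10+4+21+15 = 73
1–9–4–8–6: 20+10+18+13 = 61
1–9–4–6: 20+10+14 = 44
Cheapest is 1–9–4–6 at 44.
So from 1 the first move is to 9.

9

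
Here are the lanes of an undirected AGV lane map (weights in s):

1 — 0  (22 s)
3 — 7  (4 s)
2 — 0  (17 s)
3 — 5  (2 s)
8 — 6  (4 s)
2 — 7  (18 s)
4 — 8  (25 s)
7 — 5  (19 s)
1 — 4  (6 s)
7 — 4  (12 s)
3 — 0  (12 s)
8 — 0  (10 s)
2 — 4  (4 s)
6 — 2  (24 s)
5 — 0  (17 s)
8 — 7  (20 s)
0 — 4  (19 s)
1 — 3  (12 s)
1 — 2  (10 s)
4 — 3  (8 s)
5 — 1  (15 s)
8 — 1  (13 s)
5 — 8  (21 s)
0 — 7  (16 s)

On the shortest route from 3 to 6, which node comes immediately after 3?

Candidate routes:
3–7–8–6: 4+20+4 = 28
3–5–8–6: 2+21+4 = 27
3–0–8–6: 12+10+4 = 26
Cheapest is 3–0–8–6 at 26 s.
So from 3 the first move is to 0.

0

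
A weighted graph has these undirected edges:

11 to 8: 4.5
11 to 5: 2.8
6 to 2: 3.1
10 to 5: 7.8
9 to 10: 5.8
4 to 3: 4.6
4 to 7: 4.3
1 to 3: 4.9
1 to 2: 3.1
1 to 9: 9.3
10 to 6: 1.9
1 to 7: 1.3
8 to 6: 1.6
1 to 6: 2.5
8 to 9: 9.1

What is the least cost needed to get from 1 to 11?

Candidate routes:
1 → 6 → 10 → 5 → 11: 2.5+1.9+7.8+2.8 = 15
1 → 2 → 6 → 10 → 5 → 11: 3.1+3.1+1.9+7.8+2.8 = 18.7
1 → 6 → 8 → 11: 2.5+1.6+4.5 = 8.6
1 → 2 → 6 → 8 → 11: 3.1+3.1+1.6+4.5 = 12.3
The minimum is 8.6 via 1 → 6 → 8 → 11.

8.6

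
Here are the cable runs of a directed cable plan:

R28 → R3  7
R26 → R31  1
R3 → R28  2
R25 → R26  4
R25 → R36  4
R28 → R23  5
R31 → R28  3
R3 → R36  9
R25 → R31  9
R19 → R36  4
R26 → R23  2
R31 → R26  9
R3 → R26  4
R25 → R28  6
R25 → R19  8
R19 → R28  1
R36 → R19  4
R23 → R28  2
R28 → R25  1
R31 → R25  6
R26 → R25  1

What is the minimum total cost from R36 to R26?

10

Enumerating some paths:
R36 - R19 - R28 - R3 - R26: 4+1+7+4 = 16
R36 - R19 - R28 - R25 - R31 - R26: 4+1+1+9+9 = 24
R36 - R19 - R28 - R25 - R26: 4+1+1+4 = 10
Cheapest is R36 - R19 - R28 - R25 - R26 at 10.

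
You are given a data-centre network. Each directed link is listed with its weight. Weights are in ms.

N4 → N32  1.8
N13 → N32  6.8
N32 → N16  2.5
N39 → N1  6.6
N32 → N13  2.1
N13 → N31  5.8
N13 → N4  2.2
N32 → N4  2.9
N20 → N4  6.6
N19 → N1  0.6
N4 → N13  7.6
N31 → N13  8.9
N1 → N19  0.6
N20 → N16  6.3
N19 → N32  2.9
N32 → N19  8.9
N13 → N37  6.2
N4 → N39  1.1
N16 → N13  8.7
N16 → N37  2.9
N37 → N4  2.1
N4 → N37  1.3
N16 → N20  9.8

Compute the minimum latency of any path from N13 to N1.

9.9 ms

Enumerating some paths:
N13 → N32 → N19 → N1: 6.8+8.9+0.6 = 16.3
N13 → N37 → N4 → N39 → N1: 6.2+2.1+1.1+6.6 = 16
N13 → N4 → N39 → N1: 2.2+1.1+6.6 = 9.9
N13 → N4 → N32 → N19 → N1: 2.2+1.8+8.9+0.6 = 13.5
The minimum is 9.9 ms via N13 → N4 → N39 → N1.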